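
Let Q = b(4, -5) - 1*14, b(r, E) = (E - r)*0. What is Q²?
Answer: 196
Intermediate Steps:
b(r, E) = 0
Q = -14 (Q = 0 - 1*14 = 0 - 14 = -14)
Q² = (-14)² = 196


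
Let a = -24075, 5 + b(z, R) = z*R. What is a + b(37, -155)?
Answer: -29815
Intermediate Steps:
b(z, R) = -5 + R*z (b(z, R) = -5 + z*R = -5 + R*z)
a + b(37, -155) = -24075 + (-5 - 155*37) = -24075 + (-5 - 5735) = -24075 - 5740 = -29815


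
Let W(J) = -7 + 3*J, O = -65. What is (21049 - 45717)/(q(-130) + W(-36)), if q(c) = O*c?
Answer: -24668/8335 ≈ -2.9596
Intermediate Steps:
q(c) = -65*c
(21049 - 45717)/(q(-130) + W(-36)) = (21049 - 45717)/(-65*(-130) + (-7 + 3*(-36))) = -24668/(8450 + (-7 - 108)) = -24668/(8450 - 115) = -24668/8335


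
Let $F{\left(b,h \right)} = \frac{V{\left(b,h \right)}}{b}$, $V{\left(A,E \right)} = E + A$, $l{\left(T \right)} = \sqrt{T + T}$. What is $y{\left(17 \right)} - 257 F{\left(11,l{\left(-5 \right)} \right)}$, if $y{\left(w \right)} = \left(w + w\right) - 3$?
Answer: $-226 - \frac{257 i \sqrt{10}}{11} \approx -226.0 - 73.882 i$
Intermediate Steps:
$l{\left(T \right)} = \sqrt{2} \sqrt{T}$ ($l{\left(T \right)} = \sqrt{2 T} = \sqrt{2} \sqrt{T}$)
$y{\left(w \right)} = -3 + 2 w$ ($y{\left(w \right)} = 2 w - 3 = -3 + 2 w$)
$V{\left(A,E \right)} = A + E$
$F{\left(b,h \right)} = \frac{b + h}{b}$
$y{\left(17 \right)} - 257 F{\left(11,l{\left(-5 \right)} \right)} = \left(-3 + 2 \cdot 17\right) - 257 \frac{11 + \sqrt{2} \sqrt{-5}}{11} = \left(-3 + 34\right) - 257 \frac{11 + \sqrt{2} i \sqrt{5}}{11} = 31 - 257 \frac{11 + i \sqrt{10}}{11} = 31 - 257 \left(1 + \frac{i \sqrt{10}}{11}\right) = 31 - \left(257 + \frac{257 i \sqrt{10}}{11}\right) = -226 - \frac{257 i \sqrt{10}}{11}$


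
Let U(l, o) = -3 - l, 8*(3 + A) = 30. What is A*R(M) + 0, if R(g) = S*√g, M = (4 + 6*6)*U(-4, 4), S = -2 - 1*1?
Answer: -9*√10/2 ≈ -14.230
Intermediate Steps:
A = ¾ (A = -3 + (⅛)*30 = -3 + 15/4 = ¾ ≈ 0.75000)
S = -3 (S = -2 - 1 = -3)
M = 40 (M = (4 + 6*6)*(-3 - 1*(-4)) = (4 + 36)*(-3 + 4) = 40*1 = 40)
R(g) = -3*√g
A*R(M) + 0 = 3*(-6*√10)/4 + 0 = -9*√10/2 + 0 = -9*√10/2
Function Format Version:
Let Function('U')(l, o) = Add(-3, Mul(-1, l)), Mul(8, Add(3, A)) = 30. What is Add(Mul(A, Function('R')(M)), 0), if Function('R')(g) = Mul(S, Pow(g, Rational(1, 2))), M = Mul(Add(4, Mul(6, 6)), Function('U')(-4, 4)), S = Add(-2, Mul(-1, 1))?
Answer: Mul(Rational(-9, 2), Pow(10, Rational(1, 2))) ≈ -14.230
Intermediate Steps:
A = Rational(3, 4) (A = Add(-3, Mul(Rational(1, 8), 30)) = Add(-3, Rational(15, 4)) = Rational(3, 4) ≈ 0.75000)
S = -3 (S = Add(-2, -1) = -3)
M = 40 (M = Mul(Add(4, Mul(6, 6)), Add(-3, Mul(-1, -4))) = Mul(Add(4, 36), Add(-3, 4)) = Mul(40, 1) = 40)
Function('R')(g) = Mul(-3, Pow(g, Rational(1, 2)))
Add(Mul(A, Function('R')(M)), 0) = Add(Mul(Rational(3, 4), Mul(-3, Pow(40, Rational(1, 2)))), 0) = Add(Mul(Rational(3, 4), Mul(-3, Mul(2, Pow(10, Rational(1, 2))))), 0) = Add(Mul(Rational(3, 4), Mul(-6, Pow(10, Rational(1, 2)))), 0) = Add(Mul(Rational(-9, 2), Pow(10, Rational(1, 2))), 0) = Mul(Rational(-9, 2), Pow(10, Rational(1, 2)))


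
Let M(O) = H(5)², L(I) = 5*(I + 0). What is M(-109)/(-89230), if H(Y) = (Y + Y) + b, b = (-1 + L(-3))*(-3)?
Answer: -1682/44615 ≈ -0.037700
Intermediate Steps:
L(I) = 5*I
b = 48 (b = (-1 + 5*(-3))*(-3) = (-1 - 15)*(-3) = -16*(-3) = 48)
H(Y) = 48 + 2*Y (H(Y) = (Y + Y) + 48 = 2*Y + 48 = 48 + 2*Y)
M(O) = 3364 (M(O) = (48 + 2*5)² = (48 + 10)² = 58² = 3364)
M(-109)/(-89230) = 3364/(-89230) = 3364*(-1/89230) = -1682/44615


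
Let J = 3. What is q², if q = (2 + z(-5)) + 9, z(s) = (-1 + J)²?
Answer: 225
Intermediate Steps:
z(s) = 4 (z(s) = (-1 + 3)² = 2² = 4)
q = 15 (q = (2 + 4) + 9 = 6 + 9 = 15)
q² = 15² = 225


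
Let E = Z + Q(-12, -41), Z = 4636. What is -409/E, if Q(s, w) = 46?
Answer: -409/4682 ≈ -0.087356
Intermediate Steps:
E = 4682 (E = 4636 + 46 = 4682)
-409/E = -409/4682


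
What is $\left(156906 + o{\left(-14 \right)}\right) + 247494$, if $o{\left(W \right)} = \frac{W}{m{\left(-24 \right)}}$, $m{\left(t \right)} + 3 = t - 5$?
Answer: $\frac{6470407}{16} \approx 4.044 \cdot 10^{5}$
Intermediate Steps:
$m{\left(t \right)} = -8 + t$ ($m{\left(t \right)} = -3 + \left(t - 5\right) = -3 + \left(-5 + t\right) = -8 + t$)
$o{\left(W \right)} = - \frac{W}{32}$ ($o{\left(W \right)} = \frac{W}{-8 - 24} = \frac{W}{-32} = W \left(- \frac{1}{32}\right) = - \frac{W}{32}$)
$\left(156906 + o{\left(-14 \right)}\right) + 247494 = \left(156906 - - \frac{7}{16}\right) + 247494 = \left(156906 + \frac{7}{16}\right) + 247494 = \frac{2510503}{16} + 247494 = \frac{6470407}{16}$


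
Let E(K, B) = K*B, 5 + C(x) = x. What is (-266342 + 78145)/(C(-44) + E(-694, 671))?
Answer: 188197/465723 ≈ 0.40410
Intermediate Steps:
C(x) = -5 + x
E(K, B) = B*K
(-266342 + 78145)/(C(-44) + E(-694, 671)) = (-266342 + 78145)/((-5 - 44) + 671*(-694)) = -188197/(-49 - 465674) = -188197/(-465723) = -188197*(-1/465723) = 188197/465723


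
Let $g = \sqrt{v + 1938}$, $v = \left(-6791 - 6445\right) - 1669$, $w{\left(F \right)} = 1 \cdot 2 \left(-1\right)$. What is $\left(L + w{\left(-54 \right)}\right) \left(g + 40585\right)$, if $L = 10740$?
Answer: $435801730 + 10738 i \sqrt{12967} \approx 4.358 \cdot 10^{8} + 1.2228 \cdot 10^{6} i$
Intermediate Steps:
$w{\left(F \right)} = -2$ ($w{\left(F \right)} = 2 \left(-1\right) = -2$)
$v = -14905$ ($v = -13236 - 1669 = -14905$)
$g = i \sqrt{12967}$ ($g = \sqrt{-14905 + 1938} = \sqrt{-12967} = i \sqrt{12967} \approx 113.87 i$)
$\left(L + w{\left(-54 \right)}\right) \left(g + 40585\right) = \left(10740 - 2\right) \left(i \sqrt{12967} + 40585\right) = 10738 \left(40585 + i \sqrt{12967}\right) = 435801730 + 10738 i \sqrt{12967}$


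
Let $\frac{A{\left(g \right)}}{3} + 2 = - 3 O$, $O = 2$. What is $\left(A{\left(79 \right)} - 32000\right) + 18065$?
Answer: $-13959$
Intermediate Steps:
$A{\left(g \right)} = -24$ ($A{\left(g \right)} = -6 + 3 \left(\left(-3\right) 2\right) = -6 + 3 \left(-6\right) = -6 - 18 = -24$)
$\left(A{\left(79 \right)} - 32000\right) + 18065 = \left(-24 - 32000\right) + 18065 = -32024 + 18065 = -13959$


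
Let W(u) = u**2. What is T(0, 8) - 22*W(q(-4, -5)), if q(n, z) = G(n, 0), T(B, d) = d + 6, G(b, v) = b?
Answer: -338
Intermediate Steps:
T(B, d) = 6 + d
q(n, z) = n
T(0, 8) - 22*W(q(-4, -5)) = (6 + 8) - 22*(-4)**2 = 14 - 22*16 = 14 - 352 = -338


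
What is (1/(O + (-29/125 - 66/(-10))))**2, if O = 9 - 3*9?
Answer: 15625/2114116 ≈ 0.0073908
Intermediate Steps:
O = -18 (O = 9 - 27 = -18)
(1/(O + (-29/125 - 66/(-10))))**2 = (1/(-18 + (-29/125 - 66/(-10))))**2 = (1/(-18 + (-29*1/125 - 66*(-1/10))))**2 = (1/(-18 + (-29/125 + 33/5)))**2 = (1/(-18 + 796/125))**2 = (1/(-1454/125))**2 = (-125/1454)**2 = 15625/2114116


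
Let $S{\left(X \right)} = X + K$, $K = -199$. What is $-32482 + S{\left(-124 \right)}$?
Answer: $-32805$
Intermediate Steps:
$S{\left(X \right)} = -199 + X$ ($S{\left(X \right)} = X - 199 = -199 + X$)
$-32482 + S{\left(-124 \right)} = -32482 - 323 = -32805$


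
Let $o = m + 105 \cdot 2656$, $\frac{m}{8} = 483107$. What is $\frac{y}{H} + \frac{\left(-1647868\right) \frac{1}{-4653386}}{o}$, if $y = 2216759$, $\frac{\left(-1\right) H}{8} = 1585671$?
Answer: $- \frac{2671526230486632715}{15287773695137807208} \approx -0.17475$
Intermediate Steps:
$H = -12685368$ ($H = \left(-8\right) 1585671 = -12685368$)
$m = 3864856$ ($m = 8 \cdot 483107 = 3864856$)
$o = 4143736$ ($o = 3864856 + 105 \cdot 2656 = 3864856 + 278880 = 4143736$)
$\frac{y}{H} + \frac{\left(-1647868\right) \frac{1}{-4653386}}{o} = \frac{2216759}{-12685368} + \frac{\left(-1647868\right) \frac{1}{-4653386}}{4143736} = 2216759 \left(- \frac{1}{12685368}\right) + \left(-1647868\right) \left(- \frac{1}{4653386}\right) \frac{1}{4143736} = - \frac{2216759}{12685368} + \frac{823934}{2326693} \cdot \frac{1}{4143736} = - \frac{2216759}{12685368} + \frac{411967}{4820600772524} = - \frac{2671526230486632715}{15287773695137807208}$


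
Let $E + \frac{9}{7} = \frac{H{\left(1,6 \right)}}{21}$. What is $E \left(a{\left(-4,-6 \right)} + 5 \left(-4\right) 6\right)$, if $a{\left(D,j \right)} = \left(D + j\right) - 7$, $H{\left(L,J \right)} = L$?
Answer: $\frac{3562}{21} \approx 169.62$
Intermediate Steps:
$a{\left(D,j \right)} = -7 + D + j$
$E = - \frac{26}{21}$ ($E = - \frac{9}{7} + 1 \cdot \frac{1}{21} = - \frac{9}{7} + \frac{1}{21} = - \frac{26}{21} \approx -1.2381$)
$E \left(a{\left(-4,-6 \right)} + 5 \left(-4\right) 6\right) = - \frac{26 \left(\left(-7 - 4 - 6\right) + 5 \left(-4\right) 6\right)}{21} = - \frac{26 \left(-17 - 120\right)}{21} = \left(- \frac{26}{21}\right) \left(-137\right) = \frac{3562}{21}$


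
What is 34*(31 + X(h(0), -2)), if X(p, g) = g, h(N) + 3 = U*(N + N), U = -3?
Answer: 986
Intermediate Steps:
h(N) = -3 - 6*N (h(N) = -3 - 3*(N + N) = -3 - 6*N)
34*(31 + X(h(0), -2)) = 34*(31 - 2) = 34*29 = 986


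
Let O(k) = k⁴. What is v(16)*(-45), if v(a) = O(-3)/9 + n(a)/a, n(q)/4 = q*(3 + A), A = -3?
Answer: -405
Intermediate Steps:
n(q) = 0 (n(q) = 4*(q*(3 - 3)) = 4*(q*0) = 4*0 = 0)
v(a) = 9 (v(a) = (-3)⁴/9 + 0/a = 81*(⅑) + 0 = 9 + 0 = 9)
v(16)*(-45) = 9*(-45) = -405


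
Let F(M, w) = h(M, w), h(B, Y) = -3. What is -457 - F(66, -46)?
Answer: -454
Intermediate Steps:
F(M, w) = -3
-457 - F(66, -46) = -457 - 1*(-3) = -457 + 3 = -454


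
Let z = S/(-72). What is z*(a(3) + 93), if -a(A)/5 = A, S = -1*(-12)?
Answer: -13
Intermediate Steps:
S = 12
a(A) = -5*A
z = -⅙ (z = 12/(-72) = 12*(-1/72) = -⅙ ≈ -0.16667)
z*(a(3) + 93) = -(-5*3 + 93)/6 = -(-15 + 93)/6 = -⅙*78 = -13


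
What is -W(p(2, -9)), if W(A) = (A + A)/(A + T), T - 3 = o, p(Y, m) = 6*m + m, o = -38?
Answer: -9/7 ≈ -1.2857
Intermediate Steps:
p(Y, m) = 7*m
T = -35 (T = 3 - 38 = -35)
W(A) = 2*A/(-35 + A) (W(A) = (A + A)/(A - 35) = (2*A)/(-35 + A) = 2*A/(-35 + A))
-W(p(2, -9)) = -2*7*(-9)/(-35 + 7*(-9)) = -2*(-63)/(-35 - 63) = -2*(-63)/(-98) = -2*(-63)*(-1)/98 = -1*9/7 = -9/7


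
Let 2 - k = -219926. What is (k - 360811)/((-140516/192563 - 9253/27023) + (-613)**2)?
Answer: -733102998104967/1955357243356474 ≈ -0.37492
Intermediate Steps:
k = 219928 (k = 2 - 1*(-219926) = 2 + 219926 = 219928)
(k - 360811)/((-140516/192563 - 9253/27023) + (-613)**2) = (219928 - 360811)/((-140516/192563 - 9253/27023) + (-613)**2) = -140883/((-140516*1/192563 - 9253*1/27023) + 375769) = -140883/((-140516/192563 - 9253/27023) + 375769) = -140883/(-5578949307/5203629949 + 375769) = -140883/1955357243356474/5203629949 = -140883*5203629949/1955357243356474 = -733102998104967/1955357243356474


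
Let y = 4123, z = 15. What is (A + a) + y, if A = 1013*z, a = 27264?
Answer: 46582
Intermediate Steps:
A = 15195 (A = 1013*15 = 15195)
(A + a) + y = (15195 + 27264) + 4123 = 42459 + 4123 = 46582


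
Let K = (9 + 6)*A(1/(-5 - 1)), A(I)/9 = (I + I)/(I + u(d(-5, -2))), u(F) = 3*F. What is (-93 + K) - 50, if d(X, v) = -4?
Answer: -10169/73 ≈ -139.30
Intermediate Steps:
A(I) = 18*I/(-12 + I) (A(I) = 9*((I + I)/(I + 3*(-4))) = 9*((2*I)/(I - 12)) = 9*((2*I)/(-12 + I)) = 9*(2*I/(-12 + I)) = 18*I/(-12 + I))
K = 270/73 (K = (9 + 6)*(18/((-5 - 1)*(-12 + 1/(-5 - 1)))) = 15*(18/(-6*(-12 + 1/(-6)))) = 15*(18*(-⅙)/(-12 - ⅙)) = 15*(18*(-⅙)/(-73/6)) = 15*(18*(-⅙)*(-6/73)) = 15*(18/73) = 270/73 ≈ 3.6986)
(-93 + K) - 50 = (-93 + 270/73) - 50 = -6519/73 - 50 = -10169/73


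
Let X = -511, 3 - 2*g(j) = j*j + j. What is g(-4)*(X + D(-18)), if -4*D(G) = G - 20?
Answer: 9027/4 ≈ 2256.8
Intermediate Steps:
g(j) = 3/2 - j/2 - j**2/2 (g(j) = 3/2 - (j*j + j)/2 = 3/2 - (j**2 + j)/2 = 3/2 - (j + j**2)/2 = 3/2 + (-j/2 - j**2/2) = 3/2 - j/2 - j**2/2)
D(G) = 5 - G/4 (D(G) = -(G - 20)/4 = -(-20 + G)/4 = 5 - G/4)
g(-4)*(X + D(-18)) = (3/2 - 1/2*(-4) - 1/2*(-4)**2)*(-511 + (5 - 1/4*(-18))) = (3/2 + 2 - 1/2*16)*(-511 + (5 + 9/2)) = (3/2 + 2 - 8)*(-511 + 19/2) = -9/2*(-1003/2) = 9027/4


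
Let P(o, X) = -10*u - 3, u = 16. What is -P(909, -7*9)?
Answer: 163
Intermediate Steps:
P(o, X) = -163 (P(o, X) = -10*16 - 3 = -160 - 3 = -163)
-P(909, -7*9) = -1*(-163) = 163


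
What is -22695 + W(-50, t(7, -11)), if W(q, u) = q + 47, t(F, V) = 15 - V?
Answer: -22698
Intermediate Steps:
W(q, u) = 47 + q
-22695 + W(-50, t(7, -11)) = -22695 + (47 - 50) = -22695 - 3 = -22698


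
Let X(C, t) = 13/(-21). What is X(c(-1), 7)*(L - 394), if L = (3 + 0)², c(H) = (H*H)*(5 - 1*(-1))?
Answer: 715/3 ≈ 238.33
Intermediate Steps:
c(H) = 6*H² (c(H) = H²*(5 + 1) = H²*6 = 6*H²)
L = 9 (L = 3² = 9)
X(C, t) = -13/21 (X(C, t) = 13*(-1/21) = -13/21)
X(c(-1), 7)*(L - 394) = -13*(9 - 394)/21 = -13/21*(-385) = 715/3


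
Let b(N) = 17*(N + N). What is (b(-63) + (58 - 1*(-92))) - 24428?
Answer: -26420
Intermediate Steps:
b(N) = 34*N (b(N) = 17*(2*N) = 34*N)
(b(-63) + (58 - 1*(-92))) - 24428 = (34*(-63) + (58 - 1*(-92))) - 24428 = (-2142 + (58 + 92)) - 24428 = (-2142 + 150) - 24428 = -1992 - 24428 = -26420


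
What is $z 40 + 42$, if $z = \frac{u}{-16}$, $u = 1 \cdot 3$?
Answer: $\frac{69}{2} \approx 34.5$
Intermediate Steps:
$u = 3$
$z = - \frac{3}{16}$ ($z = \frac{3}{-16} = 3 \left(- \frac{1}{16}\right) = - \frac{3}{16} \approx -0.1875$)
$z 40 + 42 = \left(- \frac{3}{16}\right) 40 + 42 = - \frac{15}{2} + 42 = \frac{69}{2}$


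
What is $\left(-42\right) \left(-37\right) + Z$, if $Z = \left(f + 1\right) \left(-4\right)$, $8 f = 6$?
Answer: $1547$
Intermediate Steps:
$f = \frac{3}{4}$ ($f = \frac{1}{8} \cdot 6 = \frac{3}{4} \approx 0.75$)
$Z = -7$ ($Z = \left(\frac{3}{4} + 1\right) \left(-4\right) = \frac{7}{4} \left(-4\right) = -7$)
$\left(-42\right) \left(-37\right) + Z = \left(-42\right) \left(-37\right) - 7 = 1554 - 7 = 1547$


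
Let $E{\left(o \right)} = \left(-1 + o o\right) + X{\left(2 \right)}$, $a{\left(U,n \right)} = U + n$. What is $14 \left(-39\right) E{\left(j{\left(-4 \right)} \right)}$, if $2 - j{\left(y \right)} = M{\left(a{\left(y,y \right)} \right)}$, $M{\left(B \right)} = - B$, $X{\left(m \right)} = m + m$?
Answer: $-21294$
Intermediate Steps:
$X{\left(m \right)} = 2 m$
$j{\left(y \right)} = 2 + 2 y$ ($j{\left(y \right)} = 2 - - (y + y) = 2 - - 2 y = 2 + 2 y$)
$E{\left(o \right)} = 3 + o^{2}$ ($E{\left(o \right)} = \left(-1 + o o\right) + 2 \cdot 2 = \left(-1 + o^{2}\right) + 4 = 3 + o^{2}$)
$14 \left(-39\right) E{\left(j{\left(-4 \right)} \right)} = 14 \left(-39\right) \left(3 + \left(2 + 2 \left(-4\right)\right)^{2}\right) = - 546 \left(3 + \left(2 - 8\right)^{2}\right) = - 546 \left(3 + \left(-6\right)^{2}\right) = - 546 \left(3 + 36\right) = \left(-546\right) 39 = -21294$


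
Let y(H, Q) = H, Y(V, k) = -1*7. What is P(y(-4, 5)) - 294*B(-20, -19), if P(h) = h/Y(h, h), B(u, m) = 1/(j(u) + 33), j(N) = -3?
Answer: -323/35 ≈ -9.2286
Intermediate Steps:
Y(V, k) = -7
B(u, m) = 1/30 (B(u, m) = 1/(-3 + 33) = 1/30)
P(h) = -h/7 (P(h) = h/(-7) = h*(-1/7) = -h/7)
P(y(-4, 5)) - 294*B(-20, -19) = -1/7*(-4) - 294*1/30 = 4/7 - 49/5 = -323/35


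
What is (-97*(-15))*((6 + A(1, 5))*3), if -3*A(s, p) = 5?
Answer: 18915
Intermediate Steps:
A(s, p) = -5/3 (A(s, p) = -1/3*5 = -5/3)
(-97*(-15))*((6 + A(1, 5))*3) = (-97*(-15))*((6 - 5/3)*3) = 1455*((13/3)*3) = 1455*13 = 18915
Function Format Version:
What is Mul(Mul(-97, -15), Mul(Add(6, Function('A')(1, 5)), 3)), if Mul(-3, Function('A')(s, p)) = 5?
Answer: 18915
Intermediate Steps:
Function('A')(s, p) = Rational(-5, 3) (Function('A')(s, p) = Mul(Rational(-1, 3), 5) = Rational(-5, 3))
Mul(Mul(-97, -15), Mul(Add(6, Function('A')(1, 5)), 3)) = Mul(Mul(-97, -15), Mul(Add(6, Rational(-5, 3)), 3)) = Mul(1455, Mul(Rational(13, 3), 3)) = Mul(1455, 13) = 18915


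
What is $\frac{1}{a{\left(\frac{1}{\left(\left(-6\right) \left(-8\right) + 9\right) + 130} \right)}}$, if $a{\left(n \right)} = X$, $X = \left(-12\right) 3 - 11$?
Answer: $- \frac{1}{47} \approx -0.021277$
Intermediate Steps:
$X = -47$ ($X = -36 - 11 = -47$)
$a{\left(n \right)} = -47$
$\frac{1}{a{\left(\frac{1}{\left(\left(-6\right) \left(-8\right) + 9\right) + 130} \right)}} = \frac{1}{-47} = - \frac{1}{47}$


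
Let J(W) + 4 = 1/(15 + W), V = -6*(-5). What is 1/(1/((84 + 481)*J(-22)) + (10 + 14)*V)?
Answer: 16385/11797193 ≈ 0.0013889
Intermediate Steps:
V = 30
J(W) = -4 + 1/(15 + W)
1/(1/((84 + 481)*J(-22)) + (10 + 14)*V) = 1/(1/((84 + 481)*(((-59 - 4*(-22))/(15 - 22)))) + (10 + 14)*30) = 1/(1/(565*(((-59 + 88)/(-7)))) + 24*30) = 1/(1/(565*((-1/7*29))) + 720) = 1/(1/(565*(-29/7)) + 720) = 1/((1/565)*(-7/29) + 720) = 1/(-7/16385 + 720) = 1/(11797193/16385) = 16385/11797193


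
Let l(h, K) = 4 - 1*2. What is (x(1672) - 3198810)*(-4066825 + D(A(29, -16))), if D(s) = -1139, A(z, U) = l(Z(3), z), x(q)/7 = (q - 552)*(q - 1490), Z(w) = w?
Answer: 7208147450520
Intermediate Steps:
x(q) = 7*(-1490 + q)*(-552 + q) (x(q) = 7*((q - 552)*(q - 1490)) = 7*((-552 + q)*(-1490 + q)) = 7*((-1490 + q)*(-552 + q)) = 7*(-1490 + q)*(-552 + q))
l(h, K) = 2 (l(h, K) = 4 - 2 = 2)
A(z, U) = 2
(x(1672) - 3198810)*(-4066825 + D(A(29, -16))) = ((5757360 - 14294*1672 + 7*1672²) - 3198810)*(-4066825 - 1139) = ((5757360 - 23899568 + 7*2795584) - 3198810)*(-4067964) = ((5757360 - 23899568 + 19569088) - 3198810)*(-4067964) = (1426880 - 3198810)*(-4067964) = -1771930*(-4067964) = 7208147450520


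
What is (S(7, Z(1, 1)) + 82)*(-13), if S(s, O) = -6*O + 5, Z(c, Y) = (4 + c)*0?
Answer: -1131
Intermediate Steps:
Z(c, Y) = 0
S(s, O) = 5 - 6*O
(S(7, Z(1, 1)) + 82)*(-13) = ((5 - 6*0) + 82)*(-13) = ((5 + 0) + 82)*(-13) = (5 + 82)*(-13) = 87*(-13) = -1131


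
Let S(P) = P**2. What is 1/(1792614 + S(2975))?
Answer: 1/10643239 ≈ 9.3956e-8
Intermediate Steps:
1/(1792614 + S(2975)) = 1/(1792614 + 2975**2) = 1/(1792614 + 8850625) = 1/10643239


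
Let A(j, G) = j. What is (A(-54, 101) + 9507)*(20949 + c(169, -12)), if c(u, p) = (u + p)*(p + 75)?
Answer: 291530520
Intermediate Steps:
c(u, p) = (75 + p)*(p + u) (c(u, p) = (p + u)*(75 + p) = (75 + p)*(p + u))
(A(-54, 101) + 9507)*(20949 + c(169, -12)) = (-54 + 9507)*(20949 + ((-12)**2 + 75*(-12) + 75*169 - 12*169)) = 9453*(20949 + (144 - 900 + 12675 - 2028)) = 9453*(20949 + 9891) = 9453*30840 = 291530520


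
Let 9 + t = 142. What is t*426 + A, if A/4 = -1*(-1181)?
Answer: 61382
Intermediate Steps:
t = 133 (t = -9 + 142 = 133)
A = 4724 (A = 4*(-1*(-1181)) = 4*1181 = 4724)
t*426 + A = 133*426 + 4724 = 56658 + 4724 = 61382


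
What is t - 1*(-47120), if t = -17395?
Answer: 29725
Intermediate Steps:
t - 1*(-47120) = -17395 - 1*(-47120) = -17395 + 47120 = 29725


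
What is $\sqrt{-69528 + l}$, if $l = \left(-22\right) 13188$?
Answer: $4 i \sqrt{22479} \approx 599.72 i$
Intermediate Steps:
$l = -290136$
$\sqrt{-69528 + l} = \sqrt{-69528 - 290136} = \sqrt{-359664} = 4 i \sqrt{22479}$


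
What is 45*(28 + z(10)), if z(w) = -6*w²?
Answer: -25740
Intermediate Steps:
45*(28 + z(10)) = 45*(28 - 6*10²) = 45*(28 - 6*100) = 45*(28 - 600) = 45*(-572) = -25740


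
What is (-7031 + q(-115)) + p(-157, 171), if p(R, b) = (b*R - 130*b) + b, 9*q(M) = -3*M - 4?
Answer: -503092/9 ≈ -55899.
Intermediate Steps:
q(M) = -4/9 - M/3 (q(M) = (-3*M - 4)/9 = (-4 - 3*M)/9 = -4/9 - M/3)
p(R, b) = -129*b + R*b (p(R, b) = (R*b - 130*b) + b = (-130*b + R*b) + b = -129*b + R*b)
(-7031 + q(-115)) + p(-157, 171) = (-7031 + (-4/9 - 1/3*(-115))) + 171*(-129 - 157) = (-7031 + (-4/9 + 115/3)) + 171*(-286) = (-7031 + 341/9) - 48906 = -62938/9 - 48906 = -503092/9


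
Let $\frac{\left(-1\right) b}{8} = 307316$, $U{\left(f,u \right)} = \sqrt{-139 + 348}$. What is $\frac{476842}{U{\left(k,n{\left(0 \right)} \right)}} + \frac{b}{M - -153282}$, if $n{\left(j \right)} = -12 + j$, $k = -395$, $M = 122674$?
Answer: $- \frac{614632}{68989} + \frac{476842 \sqrt{209}}{209} \approx 32975.0$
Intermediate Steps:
$U{\left(f,u \right)} = \sqrt{209}$
$b = -2458528$ ($b = \left(-8\right) 307316 = -2458528$)
$\frac{476842}{U{\left(k,n{\left(0 \right)} \right)}} + \frac{b}{M - -153282} = \frac{476842}{\sqrt{209}} - \frac{2458528}{122674 - -153282} = 476842 \frac{\sqrt{209}}{209} - \frac{2458528}{122674 + 153282} = \frac{476842 \sqrt{209}}{209} - \frac{2458528}{275956} = \frac{476842 \sqrt{209}}{209} - \frac{614632}{68989} = - \frac{614632}{68989} + \frac{476842 \sqrt{209}}{209}$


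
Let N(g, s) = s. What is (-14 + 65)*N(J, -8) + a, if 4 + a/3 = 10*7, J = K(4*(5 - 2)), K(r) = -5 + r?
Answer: -210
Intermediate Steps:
J = 7 (J = -5 + 4*(5 - 2) = -5 + 4*3 = -5 + 12 = 7)
a = 198 (a = -12 + 3*(10*7) = -12 + 3*70 = -12 + 210 = 198)
(-14 + 65)*N(J, -8) + a = (-14 + 65)*(-8) + 198 = 51*(-8) + 198 = -408 + 198 = -210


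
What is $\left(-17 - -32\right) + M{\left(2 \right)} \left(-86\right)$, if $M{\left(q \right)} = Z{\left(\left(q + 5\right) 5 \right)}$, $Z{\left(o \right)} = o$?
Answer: $-2995$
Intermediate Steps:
$M{\left(q \right)} = 25 + 5 q$ ($M{\left(q \right)} = \left(q + 5\right) 5 = \left(5 + q\right) 5 = 25 + 5 q$)
$\left(-17 - -32\right) + M{\left(2 \right)} \left(-86\right) = \left(-17 - -32\right) + \left(25 + 5 \cdot 2\right) \left(-86\right) = \left(-17 + 32\right) + \left(25 + 10\right) \left(-86\right) = 15 + 35 \left(-86\right) = 15 - 3010 = -2995$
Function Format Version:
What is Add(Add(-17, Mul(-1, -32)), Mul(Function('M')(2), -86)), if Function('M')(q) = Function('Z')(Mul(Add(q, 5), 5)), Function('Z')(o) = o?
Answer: -2995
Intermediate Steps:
Function('M')(q) = Add(25, Mul(5, q)) (Function('M')(q) = Mul(Add(q, 5), 5) = Mul(Add(5, q), 5) = Add(25, Mul(5, q)))
Add(Add(-17, Mul(-1, -32)), Mul(Function('M')(2), -86)) = Add(Add(-17, Mul(-1, -32)), Mul(Add(25, Mul(5, 2)), -86)) = Add(Add(-17, 32), Mul(Add(25, 10), -86)) = Add(15, Mul(35, -86)) = Add(15, -3010) = -2995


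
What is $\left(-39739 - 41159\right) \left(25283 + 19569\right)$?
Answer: $-3628437096$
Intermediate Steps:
$\left(-39739 - 41159\right) \left(25283 + 19569\right) = \left(-39739 - 41159\right) 44852 = \left(-80898\right) 44852 = -3628437096$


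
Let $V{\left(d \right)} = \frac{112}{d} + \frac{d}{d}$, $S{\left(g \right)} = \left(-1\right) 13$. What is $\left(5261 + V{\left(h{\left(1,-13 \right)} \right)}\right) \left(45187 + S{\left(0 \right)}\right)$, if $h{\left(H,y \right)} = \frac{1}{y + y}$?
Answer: $106158900$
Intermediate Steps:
$S{\left(g \right)} = -13$
$h{\left(H,y \right)} = \frac{1}{2 y}$
$V{\left(d \right)} = 1 + \frac{112}{d}$ ($V{\left(d \right)} = \frac{112}{d} + 1 = 1 + \frac{112}{d}$)
$\left(5261 + V{\left(h{\left(1,-13 \right)} \right)}\right) \left(45187 + S{\left(0 \right)}\right) = \left(5261 + \frac{112 + \frac{1}{2 \left(-13\right)}}{\frac{1}{2} \frac{1}{-13}}\right) \left(45187 - 13\right) = \left(5261 + \frac{112 + \frac{1}{2} \left(- \frac{1}{13}\right)}{\frac{1}{2} \left(- \frac{1}{13}\right)}\right) 45174 = \left(5261 + \frac{112 - \frac{1}{26}}{- \frac{1}{26}}\right) 45174 = \left(5261 - 2911\right) 45174 = 2350 \cdot 45174 = 106158900$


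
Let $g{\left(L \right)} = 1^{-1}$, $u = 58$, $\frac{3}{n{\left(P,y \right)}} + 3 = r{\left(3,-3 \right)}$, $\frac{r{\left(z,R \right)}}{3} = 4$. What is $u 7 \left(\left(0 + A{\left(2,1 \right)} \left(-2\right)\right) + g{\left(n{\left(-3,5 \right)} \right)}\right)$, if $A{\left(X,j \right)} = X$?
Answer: $-1218$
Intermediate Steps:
$r{\left(z,R \right)} = 12$ ($r{\left(z,R \right)} = 3 \cdot 4 = 12$)
$n{\left(P,y \right)} = \frac{1}{3}$ ($n{\left(P,y \right)} = \frac{3}{-3 + 12} = \frac{3}{9} = 3 \cdot \frac{1}{9} = \frac{1}{3}$)
$g{\left(L \right)} = 1$
$u 7 \left(\left(0 + A{\left(2,1 \right)} \left(-2\right)\right) + g{\left(n{\left(-3,5 \right)} \right)}\right) = 58 \cdot 7 \left(\left(0 + 2 \left(-2\right)\right) + 1\right) = 58 \cdot 7 \left(\left(0 - 4\right) + 1\right) = 58 \cdot 7 \left(-4 + 1\right) = 58 \cdot 7 \left(-3\right) = 58 \left(-21\right) = -1218$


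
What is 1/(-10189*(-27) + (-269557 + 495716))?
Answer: 1/501262 ≈ 1.9950e-6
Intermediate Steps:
1/(-10189*(-27) + (-269557 + 495716)) = 1/(275103 + 226159) = 1/501262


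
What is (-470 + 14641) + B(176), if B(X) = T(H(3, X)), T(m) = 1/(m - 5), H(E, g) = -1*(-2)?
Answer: 42512/3 ≈ 14171.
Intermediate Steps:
H(E, g) = 2
T(m) = 1/(-5 + m)
B(X) = -1/3 (B(X) = 1/(-5 + 2) = 1/(-3) = -1/3)
(-470 + 14641) + B(176) = (-470 + 14641) - 1/3 = 14171 - 1/3 = 42512/3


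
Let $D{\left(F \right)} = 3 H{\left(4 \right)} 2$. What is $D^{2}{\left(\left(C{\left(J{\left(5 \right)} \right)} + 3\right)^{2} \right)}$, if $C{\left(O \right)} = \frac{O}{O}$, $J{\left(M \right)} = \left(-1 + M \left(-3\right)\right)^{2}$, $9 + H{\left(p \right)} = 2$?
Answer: $1764$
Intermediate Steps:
$H{\left(p \right)} = -7$ ($H{\left(p \right)} = -9 + 2 = -7$)
$J{\left(M \right)} = \left(-1 - 3 M\right)^{2}$
$C{\left(O \right)} = 1$
$D{\left(F \right)} = -42$ ($D{\left(F \right)} = 3 \left(-7\right) 2 = \left(-21\right) 2 = -42$)
$D^{2}{\left(\left(C{\left(J{\left(5 \right)} \right)} + 3\right)^{2} \right)} = \left(-42\right)^{2} = 1764$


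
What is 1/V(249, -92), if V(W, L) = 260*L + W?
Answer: -1/23671 ≈ -4.2246e-5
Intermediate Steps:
V(W, L) = W + 260*L
1/V(249, -92) = 1/(249 + 260*(-92)) = 1/(249 - 23920) = 1/(-23671) = -1/23671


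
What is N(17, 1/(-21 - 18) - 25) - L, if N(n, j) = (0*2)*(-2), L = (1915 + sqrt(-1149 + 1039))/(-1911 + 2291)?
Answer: -383/76 - I*sqrt(110)/380 ≈ -5.0395 - 0.0276*I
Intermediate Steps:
L = 383/76 + I*sqrt(110)/380 (L = (1915 + sqrt(-110))/380 = (1915 + I*sqrt(110))*(1/380) = 383/76 + I*sqrt(110)/380 ≈ 5.0395 + 0.0276*I)
N(n, j) = 0 (N(n, j) = 0*(-2) = 0)
N(17, 1/(-21 - 18) - 25) - L = 0 - (383/76 + I*sqrt(110)/380) = 0 + (-383/76 - I*sqrt(110)/380) = -383/76 - I*sqrt(110)/380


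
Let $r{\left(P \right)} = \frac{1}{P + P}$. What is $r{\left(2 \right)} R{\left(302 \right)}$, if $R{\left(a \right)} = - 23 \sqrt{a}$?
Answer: $- \frac{23 \sqrt{302}}{4} \approx -99.924$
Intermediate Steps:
$r{\left(P \right)} = \frac{1}{2 P}$
$r{\left(2 \right)} R{\left(302 \right)} = \frac{1}{2 \cdot 2} \left(- 23 \sqrt{302}\right) = \frac{1}{2} \cdot \frac{1}{2} \left(- 23 \sqrt{302}\right) = \frac{\left(-23\right) \sqrt{302}}{4} = - \frac{23 \sqrt{302}}{4}$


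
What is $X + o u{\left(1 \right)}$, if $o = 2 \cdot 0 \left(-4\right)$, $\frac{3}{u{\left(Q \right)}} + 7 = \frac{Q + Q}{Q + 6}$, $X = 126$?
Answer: $126$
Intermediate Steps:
$u{\left(Q \right)} = \frac{3}{-7 + \frac{2 Q}{6 + Q}}$ ($u{\left(Q \right)} = \frac{3}{-7 + \frac{Q + Q}{Q + 6}} = \frac{3}{-7 + \frac{2 Q}{6 + Q}}$)
$o = 0$ ($o = 0 \left(-4\right) = 0$)
$X + o u{\left(1 \right)} = 126 + 0 \frac{3 \left(-6 - 1\right)}{42 + 5 \cdot 1} = 126 + 0 \frac{3 \left(-6 - 1\right)}{42 + 5} = 126 + 0 \cdot 3 \cdot \frac{1}{47} \left(-7\right) = 126 + 0 \left(- \frac{21}{47}\right) = 126 + 0 = 126$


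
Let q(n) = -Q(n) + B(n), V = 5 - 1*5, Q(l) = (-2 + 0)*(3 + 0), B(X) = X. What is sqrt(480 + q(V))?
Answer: 9*sqrt(6) ≈ 22.045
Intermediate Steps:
Q(l) = -6 (Q(l) = -2*3 = -6)
V = 0 (V = 5 - 5 = 0)
q(n) = 6 + n (q(n) = -1*(-6) + n = 6 + n)
sqrt(480 + q(V)) = sqrt(480 + (6 + 0)) = sqrt(480 + 6) = sqrt(486) = 9*sqrt(6)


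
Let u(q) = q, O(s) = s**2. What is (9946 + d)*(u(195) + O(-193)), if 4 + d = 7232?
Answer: 643063256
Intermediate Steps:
d = 7228 (d = -4 + 7232 = 7228)
(9946 + d)*(u(195) + O(-193)) = (9946 + 7228)*(195 + (-193)**2) = 17174*(195 + 37249) = 17174*37444 = 643063256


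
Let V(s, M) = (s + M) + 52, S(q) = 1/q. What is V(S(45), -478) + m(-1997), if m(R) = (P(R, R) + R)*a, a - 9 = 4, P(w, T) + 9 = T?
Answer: -2360924/45 ≈ -52465.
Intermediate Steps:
P(w, T) = -9 + T
a = 13 (a = 9 + 4 = 13)
m(R) = -117 + 26*R (m(R) = ((-9 + R) + R)*13 = (-9 + 2*R)*13 = -117 + 26*R)
V(s, M) = 52 + M + s (V(s, M) = (M + s) + 52 = 52 + M + s)
V(S(45), -478) + m(-1997) = (52 - 478 + 1/45) + (-117 + 26*(-1997)) = (52 - 478 + 1/45) + (-117 - 51922) = -19169/45 - 52039 = -2360924/45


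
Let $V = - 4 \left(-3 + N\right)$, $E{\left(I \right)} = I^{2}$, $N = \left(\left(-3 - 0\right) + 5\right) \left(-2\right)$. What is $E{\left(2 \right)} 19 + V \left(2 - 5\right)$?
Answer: $-8$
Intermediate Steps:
$N = -4$ ($N = \left(\left(-3 + 0\right) + 5\right) \left(-2\right) = \left(-3 + 5\right) \left(-2\right) = 2 \left(-2\right) = -4$)
$V = 28$ ($V = - 4 \left(-3 - 4\right) = \left(-4\right) \left(-7\right) = 28$)
$E{\left(2 \right)} 19 + V \left(2 - 5\right) = 2^{2} \cdot 19 + 28 \left(2 - 5\right) = 4 \cdot 19 + 28 \left(-3\right) = 76 - 84 = -8$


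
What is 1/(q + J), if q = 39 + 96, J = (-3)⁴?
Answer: 1/216 ≈ 0.0046296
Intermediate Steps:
J = 81
q = 135
1/(q + J) = 1/(135 + 81) = 1/216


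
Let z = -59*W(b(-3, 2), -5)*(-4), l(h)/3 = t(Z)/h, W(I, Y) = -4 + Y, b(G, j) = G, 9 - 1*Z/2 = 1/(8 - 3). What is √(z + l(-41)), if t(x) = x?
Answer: 2*I*√22328805/205 ≈ 46.101*I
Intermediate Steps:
Z = 88/5 (Z = 18 - 2/(8 - 3) = 18 - 2/5 = 18 - 2*⅕ = 18 - ⅖ = 88/5 ≈ 17.600)
l(h) = 264/(5*h) (l(h) = 3*(88/(5*h)) = 264/(5*h))
z = -2124 (z = -59*(-4 - 5)*(-4) = -(-531)*(-4) = -59*36 = -2124)
√(z + l(-41)) = √(-2124 + (264/5)/(-41)) = √(-2124 + (264/5)*(-1/41)) = √(-2124 - 264/205) = √(-435684/205) = 2*I*√22328805/205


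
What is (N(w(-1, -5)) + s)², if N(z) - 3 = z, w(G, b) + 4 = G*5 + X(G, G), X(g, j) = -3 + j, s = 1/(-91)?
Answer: 829921/8281 ≈ 100.22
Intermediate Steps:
s = -1/91 ≈ -0.010989
w(G, b) = -7 + 6*G (w(G, b) = -4 + (G*5 + (-3 + G)) = -4 + (5*G + (-3 + G)) = -4 + (-3 + 6*G) = -7 + 6*G)
N(z) = 3 + z
(N(w(-1, -5)) + s)² = ((3 + (-7 + 6*(-1))) - 1/91)² = ((3 + (-7 - 6)) - 1/91)² = ((3 - 13) - 1/91)² = (-10 - 1/91)² = (-911/91)² = 829921/8281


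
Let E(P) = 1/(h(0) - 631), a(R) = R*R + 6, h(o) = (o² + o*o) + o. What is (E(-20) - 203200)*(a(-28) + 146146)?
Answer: -18840016518136/631 ≈ -2.9857e+10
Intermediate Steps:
h(o) = o + 2*o² (h(o) = (o² + o²) + o = 2*o² + o = o + 2*o²)
a(R) = 6 + R² (a(R) = R² + 6 = 6 + R²)
E(P) = -1/631 (E(P) = 1/(0*(1 + 2*0) - 631) = 1/(0*(1 + 0) - 631) = 1/(0*1 - 631) = 1/(0 - 631) = 1/(-631) = -1/631)
(E(-20) - 203200)*(a(-28) + 146146) = (-1/631 - 203200)*((6 + (-28)²) + 146146) = -128219201*((6 + 784) + 146146)/631 = -128219201*(790 + 146146)/631 = -128219201/631*146936 = -18840016518136/631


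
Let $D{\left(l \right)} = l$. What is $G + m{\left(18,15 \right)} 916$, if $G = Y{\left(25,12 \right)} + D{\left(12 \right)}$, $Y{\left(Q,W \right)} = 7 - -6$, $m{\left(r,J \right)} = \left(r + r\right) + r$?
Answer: $49489$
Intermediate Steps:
$m{\left(r,J \right)} = 3 r$ ($m{\left(r,J \right)} = 2 r + r = 3 r$)
$Y{\left(Q,W \right)} = 13$ ($Y{\left(Q,W \right)} = 7 + 6 = 13$)
$G = 25$ ($G = 13 + 12 = 25$)
$G + m{\left(18,15 \right)} 916 = 25 + 3 \cdot 18 \cdot 916 = 25 + 54 \cdot 916 = 25 + 49464 = 49489$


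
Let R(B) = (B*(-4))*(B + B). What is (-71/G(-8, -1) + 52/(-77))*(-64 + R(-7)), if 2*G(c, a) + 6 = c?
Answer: -332424/77 ≈ -4317.2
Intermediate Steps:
G(c, a) = -3 + c/2
R(B) = -8*B² (R(B) = (-4*B)*(2*B) = -8*B²)
(-71/G(-8, -1) + 52/(-77))*(-64 + R(-7)) = (-71/(-3 + (½)*(-8)) + 52/(-77))*(-64 - 8*(-7)²) = (-71/(-3 - 4) + 52*(-1/77))*(-64 - 8*49) = (-71/(-7) - 52/77)*(-64 - 392) = (-71*(-⅐) - 52/77)*(-456) = (71/7 - 52/77)*(-456) = (729/77)*(-456) = -332424/77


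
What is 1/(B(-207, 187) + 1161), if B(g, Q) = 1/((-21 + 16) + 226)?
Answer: 221/256582 ≈ 0.00086132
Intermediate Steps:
B(g, Q) = 1/221 (B(g, Q) = 1/(-5 + 226) = 1/221)
1/(B(-207, 187) + 1161) = 1/(1/221 + 1161) = 1/(256582/221) = 221/256582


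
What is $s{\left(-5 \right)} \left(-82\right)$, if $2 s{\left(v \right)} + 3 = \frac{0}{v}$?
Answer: $123$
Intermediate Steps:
$s{\left(v \right)} = - \frac{3}{2}$ ($s{\left(v \right)} = - \frac{3}{2} + \frac{0 \frac{1}{v}}{2} = - \frac{3}{2} + \frac{1}{2} \cdot 0 = - \frac{3}{2} + 0 = - \frac{3}{2}$)
$s{\left(-5 \right)} \left(-82\right) = \left(- \frac{3}{2}\right) \left(-82\right) = 123$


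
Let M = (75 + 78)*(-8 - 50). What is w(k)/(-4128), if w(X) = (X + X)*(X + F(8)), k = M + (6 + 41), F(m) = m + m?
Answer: -25924899/688 ≈ -37682.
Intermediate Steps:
F(m) = 2*m
M = -8874 (M = 153*(-58) = -8874)
k = -8827 (k = -8874 + (6 + 41) = -8874 + 47 = -8827)
w(X) = 2*X*(16 + X) (w(X) = (X + X)*(X + 2*8) = (2*X)*(X + 16) = (2*X)*(16 + X) = 2*X*(16 + X))
w(k)/(-4128) = (2*(-8827)*(16 - 8827))/(-4128) = (2*(-8827)*(-8811))*(-1/4128) = 155549394*(-1/4128) = -25924899/688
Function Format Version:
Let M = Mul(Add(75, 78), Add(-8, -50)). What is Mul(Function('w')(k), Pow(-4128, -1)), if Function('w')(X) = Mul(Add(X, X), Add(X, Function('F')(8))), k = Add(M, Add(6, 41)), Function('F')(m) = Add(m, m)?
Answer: Rational(-25924899, 688) ≈ -37682.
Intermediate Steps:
Function('F')(m) = Mul(2, m)
M = -8874 (M = Mul(153, -58) = -8874)
k = -8827 (k = Add(-8874, Add(6, 41)) = Add(-8874, 47) = -8827)
Function('w')(X) = Mul(2, X, Add(16, X)) (Function('w')(X) = Mul(Add(X, X), Add(X, Mul(2, 8))) = Mul(Mul(2, X), Add(X, 16)) = Mul(Mul(2, X), Add(16, X)) = Mul(2, X, Add(16, X)))
Mul(Function('w')(k), Pow(-4128, -1)) = Mul(Mul(2, -8827, Add(16, -8827)), Pow(-4128, -1)) = Mul(Mul(2, -8827, -8811), Rational(-1, 4128)) = Mul(155549394, Rational(-1, 4128)) = Rational(-25924899, 688)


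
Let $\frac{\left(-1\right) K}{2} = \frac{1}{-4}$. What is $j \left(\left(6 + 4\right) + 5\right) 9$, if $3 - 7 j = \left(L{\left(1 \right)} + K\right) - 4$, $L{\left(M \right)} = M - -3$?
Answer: $\frac{675}{14} \approx 48.214$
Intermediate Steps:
$K = \frac{1}{2}$ ($K = - \frac{2}{-4} = \left(-2\right) \left(- \frac{1}{4}\right) = \frac{1}{2} \approx 0.5$)
$L{\left(M \right)} = 3 + M$ ($L{\left(M \right)} = M + 3 = 3 + M$)
$j = \frac{5}{14}$ ($j = \frac{3}{7} - \frac{\left(\left(3 + 1\right) + \frac{1}{2}\right) - 4}{7} = \frac{3}{7} - \frac{\left(4 + \frac{1}{2}\right) - 4}{7} = \frac{3}{7} - \frac{\frac{9}{2} - 4}{7} = \frac{3}{7} - \frac{1}{14} = \frac{5}{14} \approx 0.35714$)
$j \left(\left(6 + 4\right) + 5\right) 9 = \frac{5 \left(\left(6 + 4\right) + 5\right)}{14} \cdot 9 = \frac{5 \left(10 + 5\right)}{14} \cdot 9 = \frac{5}{14} \cdot 15 \cdot 9 = \frac{75}{14} \cdot 9 = \frac{675}{14}$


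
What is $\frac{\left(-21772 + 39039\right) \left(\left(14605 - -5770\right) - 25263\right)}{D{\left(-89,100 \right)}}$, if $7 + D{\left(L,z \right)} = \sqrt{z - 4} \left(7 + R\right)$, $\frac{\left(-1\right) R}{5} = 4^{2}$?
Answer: $- \frac{590807672}{511535} + \frac{24645120032 \sqrt{6}}{511535} \approx 1.1686 \cdot 10^{5}$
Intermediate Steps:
$R = -80$ ($R = - 5 \cdot 4^{2} = \left(-5\right) 16 = -80$)
$D{\left(L,z \right)} = -7 - 73 \sqrt{-4 + z}$ ($D{\left(L,z \right)} = -7 + \sqrt{z - 4} \left(7 - 80\right) = -7 + \sqrt{-4 + z} \left(-73\right) = -7 - 73 \sqrt{-4 + z}$)
$\frac{\left(-21772 + 39039\right) \left(\left(14605 - -5770\right) - 25263\right)}{D{\left(-89,100 \right)}} = \frac{\left(-21772 + 39039\right) \left(\left(14605 - -5770\right) - 25263\right)}{-7 - 73 \sqrt{-4 + 100}} = \frac{17267 \left(\left(14605 + 5770\right) - 25263\right)}{-7 - 73 \sqrt{96}} = \frac{17267 \left(20375 - 25263\right)}{-7 - 73 \cdot 4 \sqrt{6}} = \frac{17267 \left(-4888\right)}{-7 - 292 \sqrt{6}} = - \frac{84401096}{-7 - 292 \sqrt{6}}$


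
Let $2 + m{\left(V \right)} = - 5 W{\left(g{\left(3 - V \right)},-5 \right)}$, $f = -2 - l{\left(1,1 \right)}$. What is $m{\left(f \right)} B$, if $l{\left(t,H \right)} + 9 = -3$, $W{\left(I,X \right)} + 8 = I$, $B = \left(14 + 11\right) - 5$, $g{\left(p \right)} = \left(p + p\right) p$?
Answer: $-9040$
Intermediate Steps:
$g{\left(p \right)} = 2 p^{2}$ ($g{\left(p \right)} = 2 p p = 2 p^{2}$)
$B = 20$ ($B = 25 - 5 = 20$)
$W{\left(I,X \right)} = -8 + I$
$l{\left(t,H \right)} = -12$ ($l{\left(t,H \right)} = -9 - 3 = -12$)
$f = 10$ ($f = -2 - -12 = -2 + 12 = 10$)
$m{\left(V \right)} = 38 - 10 \left(3 - V\right)^{2}$ ($m{\left(V \right)} = -2 - 5 \left(-8 + 2 \left(3 - V\right)^{2}\right) = -2 - \left(-40 + 10 \left(3 - V\right)^{2}\right) = 38 - 10 \left(3 - V\right)^{2}$)
$m{\left(f \right)} B = \left(38 - 10 \left(-3 + 10\right)^{2}\right) 20 = \left(38 - 10 \cdot 7^{2}\right) 20 = \left(38 - 490\right) 20 = \left(-452\right) 20 = -9040$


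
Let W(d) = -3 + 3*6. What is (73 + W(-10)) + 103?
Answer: 191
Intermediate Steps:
W(d) = 15 (W(d) = -3 + 18 = 15)
(73 + W(-10)) + 103 = (73 + 15) + 103 = 88 + 103 = 191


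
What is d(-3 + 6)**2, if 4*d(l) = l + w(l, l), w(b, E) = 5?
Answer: 4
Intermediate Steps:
d(l) = 5/4 + l/4 (d(l) = (l + 5)/4 = (5 + l)/4 = 5/4 + l/4)
d(-3 + 6)**2 = (5/4 + (-3 + 6)/4)**2 = (5/4 + (1/4)*3)**2 = (5/4 + 3/4)**2 = 2**2 = 4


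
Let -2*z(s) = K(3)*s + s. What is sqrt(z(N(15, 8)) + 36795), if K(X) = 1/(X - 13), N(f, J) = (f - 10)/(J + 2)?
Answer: sqrt(14717910)/20 ≈ 191.82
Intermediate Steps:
N(f, J) = (-10 + f)/(2 + J)
K(X) = 1/(-13 + X)
z(s) = -9*s/20 (z(s) = -(s/(-13 + 3) + s)/2 = -(s/(-10) + s)/2 = -(-s/10 + s)/2 = -9*s/20)
sqrt(z(N(15, 8)) + 36795) = sqrt(-9*(-10 + 15)/(20*(2 + 8)) + 36795) = sqrt(-9*5/(20*10) + 36795) = sqrt(-9*5/200 + 36795) = sqrt(-9/20*1/2 + 36795) = sqrt(-9/40 + 36795) = sqrt(1471791/40) = sqrt(14717910)/20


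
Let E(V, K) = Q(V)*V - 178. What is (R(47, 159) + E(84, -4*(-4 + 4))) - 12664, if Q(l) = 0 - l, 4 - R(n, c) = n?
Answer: -19941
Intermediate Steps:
R(n, c) = 4 - n
Q(l) = -l
E(V, K) = -178 - V² (E(V, K) = (-V)*V - 178 = -V² - 178 = -178 - V²)
(R(47, 159) + E(84, -4*(-4 + 4))) - 12664 = ((4 - 1*47) + (-178 - 1*84²)) - 12664 = ((4 - 47) + (-178 - 1*7056)) - 12664 = (-43 + (-178 - 7056)) - 12664 = (-43 - 7234) - 12664 = -7277 - 12664 = -19941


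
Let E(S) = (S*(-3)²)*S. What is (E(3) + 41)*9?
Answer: 1098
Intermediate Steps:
E(S) = 9*S² (E(S) = (S*9)*S = (9*S)*S = 9*S²)
(E(3) + 41)*9 = (9*3² + 41)*9 = (9*9 + 41)*9 = (81 + 41)*9 = 122*9 = 1098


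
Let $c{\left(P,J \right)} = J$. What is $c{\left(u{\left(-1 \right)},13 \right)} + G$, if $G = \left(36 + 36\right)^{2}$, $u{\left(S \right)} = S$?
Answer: $5197$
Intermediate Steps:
$G = 5184$ ($G = 72^{2} = 5184$)
$c{\left(u{\left(-1 \right)},13 \right)} + G = 13 + 5184 = 5197$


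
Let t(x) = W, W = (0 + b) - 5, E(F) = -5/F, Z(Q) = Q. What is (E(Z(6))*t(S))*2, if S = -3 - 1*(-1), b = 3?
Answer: 10/3 ≈ 3.3333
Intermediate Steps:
S = -2 (S = -3 + 1 = -2)
W = -2 (W = (0 + 3) - 5 = 3 - 5 = -2)
t(x) = -2
(E(Z(6))*t(S))*2 = (-5/6*(-2))*2 = (-5*⅙*(-2))*2 = -⅚*(-2)*2 = (5/3)*2 = 10/3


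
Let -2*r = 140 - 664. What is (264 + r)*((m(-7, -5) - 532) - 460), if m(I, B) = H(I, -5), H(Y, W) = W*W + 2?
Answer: -507590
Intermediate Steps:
H(Y, W) = 2 + W**2 (H(Y, W) = W**2 + 2 = 2 + W**2)
m(I, B) = 27 (m(I, B) = 2 + (-5)**2 = 2 + 25 = 27)
r = 262 (r = -(140 - 664)/2 = -1/2*(-524) = 262)
(264 + r)*((m(-7, -5) - 532) - 460) = (264 + 262)*((27 - 532) - 460) = 526*(-505 - 460) = 526*(-965) = -507590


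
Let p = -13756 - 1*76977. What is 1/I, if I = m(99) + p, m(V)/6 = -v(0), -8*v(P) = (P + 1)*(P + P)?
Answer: -1/90733 ≈ -1.1021e-5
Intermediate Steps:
v(P) = -P*(1 + P)/4 (v(P) = -(P + 1)*(P + P)/8 = -(1 + P)*2*P/8 = -P*(1 + P)/4)
m(V) = 0 (m(V) = 6*(-(-1)*0*(1 + 0)/4) = 6*(-(-1)*0/4) = 6*(-1*0) = 6*0 = 0)
p = -90733 (p = -13756 - 76977 = -90733)
I = -90733 (I = 0 - 90733 = -90733)
1/I = 1/(-90733) = -1/90733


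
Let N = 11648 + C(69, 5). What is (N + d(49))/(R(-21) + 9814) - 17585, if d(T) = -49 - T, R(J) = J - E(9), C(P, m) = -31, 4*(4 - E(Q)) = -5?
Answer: -688424259/39151 ≈ -17584.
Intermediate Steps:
E(Q) = 21/4 (E(Q) = 4 - ¼*(-5) = 4 + 5/4 = 21/4)
R(J) = -21/4 + J (R(J) = J - 1*21/4 = J - 21/4 = -21/4 + J)
N = 11617 (N = 11648 - 31 = 11617)
(N + d(49))/(R(-21) + 9814) - 17585 = (11617 + (-49 - 1*49))/((-21/4 - 21) + 9814) - 17585 = (11617 + (-49 - 49))/(-105/4 + 9814) - 17585 = (11617 - 98)/(39151/4) - 17585 = 11519*(4/39151) - 17585 = 46076/39151 - 17585 = -688424259/39151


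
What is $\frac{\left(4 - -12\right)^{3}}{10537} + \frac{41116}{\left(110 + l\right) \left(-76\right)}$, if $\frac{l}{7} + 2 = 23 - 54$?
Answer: $\frac{6196133}{1274977} \approx 4.8598$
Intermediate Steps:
$l = -231$ ($l = -14 + 7 \left(23 - 54\right) = -14 + 7 \left(-31\right) = -14 - 217 = -231$)
$\frac{\left(4 - -12\right)^{3}}{10537} + \frac{41116}{\left(110 + l\right) \left(-76\right)} = \frac{\left(4 - -12\right)^{3}}{10537} + \frac{41116}{\left(110 - 231\right) \left(-76\right)} = \left(4 + 12\right)^{3} \cdot \frac{1}{10537} + \frac{41116}{\left(-121\right) \left(-76\right)} = 16^{3} \cdot \frac{1}{10537} + \frac{41116}{9196} = 4096 \cdot \frac{1}{10537} + 41116 \cdot \frac{1}{9196} = \frac{4096}{10537} + \frac{541}{121} = \frac{6196133}{1274977}$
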